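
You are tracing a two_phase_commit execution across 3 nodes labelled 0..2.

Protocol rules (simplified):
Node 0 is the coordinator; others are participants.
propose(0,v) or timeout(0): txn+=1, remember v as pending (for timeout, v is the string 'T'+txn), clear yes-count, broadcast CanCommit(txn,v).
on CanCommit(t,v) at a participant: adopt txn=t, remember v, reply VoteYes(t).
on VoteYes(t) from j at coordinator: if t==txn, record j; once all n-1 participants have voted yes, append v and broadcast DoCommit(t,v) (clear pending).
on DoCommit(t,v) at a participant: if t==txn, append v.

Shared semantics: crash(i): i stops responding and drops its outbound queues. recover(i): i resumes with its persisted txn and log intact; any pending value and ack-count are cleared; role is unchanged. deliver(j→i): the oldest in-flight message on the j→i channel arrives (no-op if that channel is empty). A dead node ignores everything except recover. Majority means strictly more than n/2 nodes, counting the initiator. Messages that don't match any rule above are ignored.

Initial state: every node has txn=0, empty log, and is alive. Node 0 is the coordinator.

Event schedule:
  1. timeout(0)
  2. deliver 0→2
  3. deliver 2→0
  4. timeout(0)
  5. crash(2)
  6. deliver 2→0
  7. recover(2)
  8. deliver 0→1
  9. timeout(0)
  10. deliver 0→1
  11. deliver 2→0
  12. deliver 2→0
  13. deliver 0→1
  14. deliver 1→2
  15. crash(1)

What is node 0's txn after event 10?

3

e1 timeout(0): 0[coor,t=1,-]
e2 deliver 0→2: 2[part,t=1,-]
e3 deliver 2→0: ·
e4 timeout(0): 0[coor,t=2,-]
e5 crash(2): 2[✗part,t=1,-]
e6 deliver 2→0: ·
e7 recover(2): 2[part,t=1,-]
e8 deliver 0→1: 1[part,t=1,-]
e9 timeout(0): 0[coor,t=3,-]
e10 deliver 0→1: 1[part,t=2,-]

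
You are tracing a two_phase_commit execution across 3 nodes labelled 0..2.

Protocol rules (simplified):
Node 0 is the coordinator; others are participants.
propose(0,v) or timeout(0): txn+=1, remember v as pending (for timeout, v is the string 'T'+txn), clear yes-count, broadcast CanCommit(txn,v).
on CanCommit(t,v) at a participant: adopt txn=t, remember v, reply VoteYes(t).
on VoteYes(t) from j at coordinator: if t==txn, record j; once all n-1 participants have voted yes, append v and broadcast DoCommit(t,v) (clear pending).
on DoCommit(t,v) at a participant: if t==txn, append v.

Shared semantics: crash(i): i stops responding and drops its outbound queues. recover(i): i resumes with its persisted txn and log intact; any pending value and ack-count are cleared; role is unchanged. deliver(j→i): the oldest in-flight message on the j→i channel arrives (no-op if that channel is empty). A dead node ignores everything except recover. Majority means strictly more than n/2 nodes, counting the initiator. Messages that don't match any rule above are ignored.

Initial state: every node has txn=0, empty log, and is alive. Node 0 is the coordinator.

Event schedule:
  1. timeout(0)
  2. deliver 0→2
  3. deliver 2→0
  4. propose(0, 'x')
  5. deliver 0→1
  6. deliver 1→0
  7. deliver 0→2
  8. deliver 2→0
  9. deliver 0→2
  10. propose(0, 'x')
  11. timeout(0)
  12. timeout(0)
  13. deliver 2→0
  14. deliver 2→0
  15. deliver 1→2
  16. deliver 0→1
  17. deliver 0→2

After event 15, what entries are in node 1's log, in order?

empty

e1 timeout(0): 0[coor,t=1,-]
e2 deliver 0→2: 2[part,t=1,-]
e3 deliver 2→0: ·
e4 propose(0,'x'): 0[coor,t=2,-]
e5 deliver 0→1: 1[part,t=1,-]
e6 deliver 1→0: ·
e7 deliver 0→2: 2[part,t=2,-]
e8 deliver 2→0: ·
e9 deliver 0→2: ·
e10 propose(0,'x'): 0[coor,t=3,-]
e11 timeout(0): 0[coor,t=4,-]
e12 timeout(0): 0[coor,t=5,-]
e13 deliver 2→0: ·
e14 deliver 2→0: ·
e15 deliver 1→2: ·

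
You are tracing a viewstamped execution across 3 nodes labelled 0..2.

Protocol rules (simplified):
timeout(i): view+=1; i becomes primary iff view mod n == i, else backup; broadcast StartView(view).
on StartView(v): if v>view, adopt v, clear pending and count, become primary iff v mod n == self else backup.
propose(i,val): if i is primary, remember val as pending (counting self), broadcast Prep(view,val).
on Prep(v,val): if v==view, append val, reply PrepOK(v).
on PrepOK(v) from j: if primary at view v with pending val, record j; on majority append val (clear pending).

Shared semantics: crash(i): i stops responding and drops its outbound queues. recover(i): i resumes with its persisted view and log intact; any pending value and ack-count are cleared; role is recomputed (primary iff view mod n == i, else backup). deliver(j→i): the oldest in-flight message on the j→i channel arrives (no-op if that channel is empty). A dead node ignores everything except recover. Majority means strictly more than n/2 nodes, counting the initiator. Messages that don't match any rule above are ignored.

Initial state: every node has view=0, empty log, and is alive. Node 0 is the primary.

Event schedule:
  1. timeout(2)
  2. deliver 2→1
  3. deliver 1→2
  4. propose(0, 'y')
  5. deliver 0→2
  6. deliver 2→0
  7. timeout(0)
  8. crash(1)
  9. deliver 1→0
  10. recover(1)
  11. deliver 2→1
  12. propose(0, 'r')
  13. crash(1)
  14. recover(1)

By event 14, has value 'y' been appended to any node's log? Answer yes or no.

[1] timeout(2) → N2(back v1 [-])
[2] deliver 2→1 → N1(prim v1 [-])
[3] deliver 1→2 → ∅
[4] propose(0,'y') → ∅
[5] deliver 0→2 → ∅
[6] deliver 2→0 → N0(back v1 [-])
[7] timeout(0) → N0(back v2 [-])
[8] crash(1) → N1(✗prim v1 [-])
[9] deliver 1→0 → ∅
[10] recover(1) → N1(prim v1 [-])
[11] deliver 2→1 → ∅
[12] propose(0,'r') → ∅
[13] crash(1) → N1(✗prim v1 [-])
[14] recover(1) → N1(prim v1 [-])

no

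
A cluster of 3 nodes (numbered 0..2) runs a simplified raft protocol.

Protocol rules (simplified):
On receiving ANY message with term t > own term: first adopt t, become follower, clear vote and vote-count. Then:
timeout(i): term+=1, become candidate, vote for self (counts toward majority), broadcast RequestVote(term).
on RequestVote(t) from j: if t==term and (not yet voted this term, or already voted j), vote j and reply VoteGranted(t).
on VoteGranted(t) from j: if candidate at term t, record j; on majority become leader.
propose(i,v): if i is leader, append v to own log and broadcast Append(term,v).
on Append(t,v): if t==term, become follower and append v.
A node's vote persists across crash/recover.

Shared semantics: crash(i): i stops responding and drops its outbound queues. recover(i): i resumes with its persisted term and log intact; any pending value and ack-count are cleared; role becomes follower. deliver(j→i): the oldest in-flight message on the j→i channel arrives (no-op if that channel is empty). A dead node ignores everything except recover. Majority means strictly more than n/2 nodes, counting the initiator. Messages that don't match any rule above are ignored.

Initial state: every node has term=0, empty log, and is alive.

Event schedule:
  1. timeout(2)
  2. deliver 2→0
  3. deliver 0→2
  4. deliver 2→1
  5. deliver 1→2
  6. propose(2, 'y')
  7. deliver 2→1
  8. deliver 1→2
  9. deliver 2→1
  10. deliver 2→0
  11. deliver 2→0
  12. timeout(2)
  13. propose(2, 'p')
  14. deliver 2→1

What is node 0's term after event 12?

step 1 timeout(2): 2={cand,t=1,log=-}
step 2 deliver 2→0: 0={foll,t=1,log=-}
step 3 deliver 0→2: 2={lead,t=1,log=-}
step 4 deliver 2→1: 1={foll,t=1,log=-}
step 5 deliver 1→2: —
step 6 propose(2,'y'): 2={lead,t=1,log=y}
step 7 deliver 2→1: 1={foll,t=1,log=y}
step 8 deliver 1→2: —
step 9 deliver 2→1: —
step 10 deliver 2→0: 0={foll,t=1,log=y}
step 11 deliver 2→0: —
step 12 timeout(2): 2={cand,t=2,log=y}

1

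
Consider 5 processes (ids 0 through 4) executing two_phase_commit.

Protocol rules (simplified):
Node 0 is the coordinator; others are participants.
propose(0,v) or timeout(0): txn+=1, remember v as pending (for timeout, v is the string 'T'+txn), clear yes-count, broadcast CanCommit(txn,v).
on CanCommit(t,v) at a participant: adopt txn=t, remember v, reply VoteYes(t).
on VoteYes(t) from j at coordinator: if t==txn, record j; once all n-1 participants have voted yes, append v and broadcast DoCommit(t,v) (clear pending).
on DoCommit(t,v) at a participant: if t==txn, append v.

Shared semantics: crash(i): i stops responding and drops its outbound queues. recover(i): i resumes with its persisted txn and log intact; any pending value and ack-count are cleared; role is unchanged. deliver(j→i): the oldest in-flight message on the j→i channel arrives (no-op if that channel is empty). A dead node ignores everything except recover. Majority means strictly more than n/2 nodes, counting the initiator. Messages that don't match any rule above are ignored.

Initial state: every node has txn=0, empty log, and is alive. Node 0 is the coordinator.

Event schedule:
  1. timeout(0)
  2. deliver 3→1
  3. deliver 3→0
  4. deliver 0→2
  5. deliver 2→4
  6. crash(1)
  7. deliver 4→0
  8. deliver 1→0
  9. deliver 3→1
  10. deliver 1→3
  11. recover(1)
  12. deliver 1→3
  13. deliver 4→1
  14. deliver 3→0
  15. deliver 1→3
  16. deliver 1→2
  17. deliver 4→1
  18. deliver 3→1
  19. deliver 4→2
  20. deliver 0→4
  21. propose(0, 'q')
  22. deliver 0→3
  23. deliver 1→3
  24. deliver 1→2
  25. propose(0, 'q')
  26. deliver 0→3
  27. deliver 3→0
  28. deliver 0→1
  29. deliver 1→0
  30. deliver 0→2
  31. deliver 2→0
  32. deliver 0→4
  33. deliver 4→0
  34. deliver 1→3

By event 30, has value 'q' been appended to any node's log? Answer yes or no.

[1] timeout(0) → N0(coor t1 [-])
[2] deliver 3→1 → ∅
[3] deliver 3→0 → ∅
[4] deliver 0→2 → N2(part t1 [-])
[5] deliver 2→4 → ∅
[6] crash(1) → N1(✗part t0 [-])
[7] deliver 4→0 → ∅
[8] deliver 1→0 → ∅
[9] deliver 3→1 → ∅
[10] deliver 1→3 → ∅
[11] recover(1) → N1(part t0 [-])
[12] deliver 1→3 → ∅
[13] deliver 4→1 → ∅
[14] deliver 3→0 → ∅
[15] deliver 1→3 → ∅
[16] deliver 1→2 → ∅
[17] deliver 4→1 → ∅
[18] deliver 3→1 → ∅
[19] deliver 4→2 → ∅
[20] deliver 0→4 → N4(part t1 [-])
[21] propose(0,'q') → N0(coor t2 [-])
[22] deliver 0→3 → N3(part t1 [-])
[23] deliver 1→3 → ∅
[24] deliver 1→2 → ∅
[25] propose(0,'q') → N0(coor t3 [-])
[26] deliver 0→3 → N3(part t2 [-])
[27] deliver 3→0 → ∅
[28] deliver 0→1 → N1(part t1 [-])
[29] deliver 1→0 → ∅
[30] deliver 0→2 → N2(part t2 [-])

no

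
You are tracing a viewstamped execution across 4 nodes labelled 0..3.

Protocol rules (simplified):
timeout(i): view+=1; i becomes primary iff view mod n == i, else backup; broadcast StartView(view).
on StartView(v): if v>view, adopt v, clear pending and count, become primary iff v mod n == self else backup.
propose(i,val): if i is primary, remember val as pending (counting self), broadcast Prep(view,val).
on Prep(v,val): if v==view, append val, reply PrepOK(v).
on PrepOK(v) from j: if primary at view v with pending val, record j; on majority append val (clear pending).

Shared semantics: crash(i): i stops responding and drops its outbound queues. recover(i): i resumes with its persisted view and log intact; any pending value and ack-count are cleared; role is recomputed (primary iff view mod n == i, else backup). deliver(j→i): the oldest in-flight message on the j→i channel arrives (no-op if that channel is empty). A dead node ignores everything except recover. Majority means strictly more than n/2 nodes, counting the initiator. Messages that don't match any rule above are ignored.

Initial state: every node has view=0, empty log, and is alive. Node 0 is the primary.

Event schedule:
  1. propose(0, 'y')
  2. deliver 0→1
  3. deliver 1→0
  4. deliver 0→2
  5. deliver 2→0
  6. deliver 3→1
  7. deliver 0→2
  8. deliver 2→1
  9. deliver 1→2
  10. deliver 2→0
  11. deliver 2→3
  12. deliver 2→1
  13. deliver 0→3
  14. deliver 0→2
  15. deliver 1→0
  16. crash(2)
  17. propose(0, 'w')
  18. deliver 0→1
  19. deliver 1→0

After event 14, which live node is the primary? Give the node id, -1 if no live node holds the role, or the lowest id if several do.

step 1 propose(0,'y'): —
step 2 deliver 0→1: 1={back,v=0,log=y}
step 3 deliver 1→0: —
step 4 deliver 0→2: 2={back,v=0,log=y}
step 5 deliver 2→0: 0={prim,v=0,log=y}
step 6 deliver 3→1: —
step 7 deliver 0→2: —
step 8 deliver 2→1: —
step 9 deliver 1→2: —
step 10 deliver 2→0: —
step 11 deliver 2→3: —
step 12 deliver 2→1: —
step 13 deliver 0→3: 3={back,v=0,log=y}
step 14 deliver 0→2: —

0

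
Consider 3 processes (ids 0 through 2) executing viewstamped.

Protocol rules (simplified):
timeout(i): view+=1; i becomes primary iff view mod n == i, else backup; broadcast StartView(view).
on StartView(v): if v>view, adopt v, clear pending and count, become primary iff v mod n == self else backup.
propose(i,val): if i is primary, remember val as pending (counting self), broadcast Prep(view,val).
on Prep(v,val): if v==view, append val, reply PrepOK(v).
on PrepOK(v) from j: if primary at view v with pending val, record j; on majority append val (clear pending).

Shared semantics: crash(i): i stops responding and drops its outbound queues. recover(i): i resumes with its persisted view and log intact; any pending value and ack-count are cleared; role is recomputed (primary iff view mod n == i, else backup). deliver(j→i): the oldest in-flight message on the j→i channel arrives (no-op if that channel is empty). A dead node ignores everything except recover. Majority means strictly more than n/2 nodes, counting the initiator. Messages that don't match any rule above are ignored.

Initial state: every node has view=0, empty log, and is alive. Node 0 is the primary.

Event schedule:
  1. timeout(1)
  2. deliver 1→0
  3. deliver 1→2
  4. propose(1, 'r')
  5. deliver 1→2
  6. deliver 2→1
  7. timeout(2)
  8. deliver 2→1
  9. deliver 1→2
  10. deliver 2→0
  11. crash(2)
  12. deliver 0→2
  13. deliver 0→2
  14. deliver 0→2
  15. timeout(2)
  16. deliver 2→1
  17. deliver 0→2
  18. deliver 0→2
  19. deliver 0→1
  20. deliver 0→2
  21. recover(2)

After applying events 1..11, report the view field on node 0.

step 1 timeout(1): 1={prim,v=1,log=-}
step 2 deliver 1→0: 0={back,v=1,log=-}
step 3 deliver 1→2: 2={back,v=1,log=-}
step 4 propose(1,'r'): —
step 5 deliver 1→2: 2={back,v=1,log=r}
step 6 deliver 2→1: 1={prim,v=1,log=r}
step 7 timeout(2): 2={prim,v=2,log=r}
step 8 deliver 2→1: 1={back,v=2,log=r}
step 9 deliver 1→2: —
step 10 deliver 2→0: 0={back,v=2,log=-}
step 11 crash(2): 2={✗prim,v=2,log=r}

2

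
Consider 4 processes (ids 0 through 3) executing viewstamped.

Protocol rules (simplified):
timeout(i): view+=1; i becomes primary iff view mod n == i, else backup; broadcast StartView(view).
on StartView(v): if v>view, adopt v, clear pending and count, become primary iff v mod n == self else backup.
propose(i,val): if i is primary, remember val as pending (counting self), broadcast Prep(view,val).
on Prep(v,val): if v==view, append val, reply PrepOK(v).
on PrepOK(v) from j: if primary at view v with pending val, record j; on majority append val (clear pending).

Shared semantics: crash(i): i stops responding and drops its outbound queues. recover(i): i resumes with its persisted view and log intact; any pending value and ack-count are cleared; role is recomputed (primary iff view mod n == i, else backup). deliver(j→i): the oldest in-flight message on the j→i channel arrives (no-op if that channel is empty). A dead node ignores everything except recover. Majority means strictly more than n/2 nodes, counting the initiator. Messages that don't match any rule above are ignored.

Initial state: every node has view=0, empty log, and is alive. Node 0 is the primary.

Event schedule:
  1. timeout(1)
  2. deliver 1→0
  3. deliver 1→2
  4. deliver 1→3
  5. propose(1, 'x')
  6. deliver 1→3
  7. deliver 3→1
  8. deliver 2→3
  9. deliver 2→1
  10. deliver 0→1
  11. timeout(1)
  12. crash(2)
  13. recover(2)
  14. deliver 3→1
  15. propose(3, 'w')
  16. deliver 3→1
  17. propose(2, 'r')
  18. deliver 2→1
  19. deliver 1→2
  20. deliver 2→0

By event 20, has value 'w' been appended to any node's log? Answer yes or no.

1. timeout(1):  <1:prim v1 ->
2. deliver 1→0:  <0:back v1 ->
3. deliver 1→2:  <2:back v1 ->
4. deliver 1→3:  <3:back v1 ->
5. propose(1,'x'):  nop
6. deliver 1→3:  <3:back v1 x>
7. deliver 3→1:  nop
8. deliver 2→3:  nop
9. deliver 2→1:  nop
10. deliver 0→1:  nop
11. timeout(1):  <1:back v2 ->
12. crash(2):  <2:✗back v1 ->
13. recover(2):  <2:back v1 ->
14. deliver 3→1:  nop
15. propose(3,'w'):  nop
16. deliver 3→1:  nop
17. propose(2,'r'):  nop
18. deliver 2→1:  nop
19. deliver 1→2:  <2:back v1 x>
20. deliver 2→0:  nop

no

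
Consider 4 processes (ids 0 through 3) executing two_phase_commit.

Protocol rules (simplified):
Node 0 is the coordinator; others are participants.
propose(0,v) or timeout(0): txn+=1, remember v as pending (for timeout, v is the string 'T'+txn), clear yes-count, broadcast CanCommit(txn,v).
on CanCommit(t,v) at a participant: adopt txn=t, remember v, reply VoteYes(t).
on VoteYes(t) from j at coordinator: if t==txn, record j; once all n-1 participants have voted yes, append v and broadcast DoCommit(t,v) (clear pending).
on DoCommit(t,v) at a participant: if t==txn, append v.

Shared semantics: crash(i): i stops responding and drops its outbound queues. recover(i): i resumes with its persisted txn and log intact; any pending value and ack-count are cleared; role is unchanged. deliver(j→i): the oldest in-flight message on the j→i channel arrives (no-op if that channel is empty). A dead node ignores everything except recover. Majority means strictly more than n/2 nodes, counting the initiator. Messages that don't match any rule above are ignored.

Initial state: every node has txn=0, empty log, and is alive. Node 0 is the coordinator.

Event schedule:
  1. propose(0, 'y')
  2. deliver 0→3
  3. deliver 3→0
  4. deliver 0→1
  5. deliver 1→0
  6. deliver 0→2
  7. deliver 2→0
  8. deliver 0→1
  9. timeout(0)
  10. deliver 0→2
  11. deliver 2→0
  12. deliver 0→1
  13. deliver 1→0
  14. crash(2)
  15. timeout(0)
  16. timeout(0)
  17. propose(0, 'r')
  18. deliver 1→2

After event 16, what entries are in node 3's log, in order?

empty

[1] propose(0,'y') → N0(coor t1 [-])
[2] deliver 0→3 → N3(part t1 [-])
[3] deliver 3→0 → ∅
[4] deliver 0→1 → N1(part t1 [-])
[5] deliver 1→0 → ∅
[6] deliver 0→2 → N2(part t1 [-])
[7] deliver 2→0 → N0(coor t1 [y])
[8] deliver 0→1 → N1(part t1 [y])
[9] timeout(0) → N0(coor t2 [y])
[10] deliver 0→2 → N2(part t1 [y])
[11] deliver 2→0 → ∅
[12] deliver 0→1 → N1(part t2 [y])
[13] deliver 1→0 → ∅
[14] crash(2) → N2(✗part t1 [y])
[15] timeout(0) → N0(coor t3 [y])
[16] timeout(0) → N0(coor t4 [y])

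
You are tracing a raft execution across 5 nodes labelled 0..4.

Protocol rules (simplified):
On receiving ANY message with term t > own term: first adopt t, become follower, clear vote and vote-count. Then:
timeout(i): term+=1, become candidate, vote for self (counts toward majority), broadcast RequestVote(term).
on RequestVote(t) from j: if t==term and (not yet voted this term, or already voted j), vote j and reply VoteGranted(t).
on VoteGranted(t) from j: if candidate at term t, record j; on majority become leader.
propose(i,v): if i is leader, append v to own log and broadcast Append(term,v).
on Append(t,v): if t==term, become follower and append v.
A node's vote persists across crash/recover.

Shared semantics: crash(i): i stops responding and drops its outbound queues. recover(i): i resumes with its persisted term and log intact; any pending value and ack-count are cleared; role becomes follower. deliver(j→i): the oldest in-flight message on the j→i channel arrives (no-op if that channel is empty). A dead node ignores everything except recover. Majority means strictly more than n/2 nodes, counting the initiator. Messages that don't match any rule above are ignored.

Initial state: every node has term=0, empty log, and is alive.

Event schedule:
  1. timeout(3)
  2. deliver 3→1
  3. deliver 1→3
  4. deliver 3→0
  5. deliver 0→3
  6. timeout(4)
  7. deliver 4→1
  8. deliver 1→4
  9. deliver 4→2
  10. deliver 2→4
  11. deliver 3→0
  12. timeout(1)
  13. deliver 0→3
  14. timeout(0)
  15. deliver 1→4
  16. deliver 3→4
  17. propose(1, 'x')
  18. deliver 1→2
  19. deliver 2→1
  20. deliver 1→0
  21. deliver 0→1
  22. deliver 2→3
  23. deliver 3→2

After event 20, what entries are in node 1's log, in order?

empty

step 1 timeout(3): 3={cand,t=1,log=-}
step 2 deliver 3→1: 1={foll,t=1,log=-}
step 3 deliver 1→3: —
step 4 deliver 3→0: 0={foll,t=1,log=-}
step 5 deliver 0→3: 3={lead,t=1,log=-}
step 6 timeout(4): 4={cand,t=1,log=-}
step 7 deliver 4→1: —
step 8 deliver 1→4: —
step 9 deliver 4→2: 2={foll,t=1,log=-}
step 10 deliver 2→4: —
step 11 deliver 3→0: —
step 12 timeout(1): 1={cand,t=2,log=-}
step 13 deliver 0→3: —
step 14 timeout(0): 0={cand,t=2,log=-}
step 15 deliver 1→4: 4={foll,t=2,log=-}
step 16 deliver 3→4: —
step 17 propose(1,'x'): —
step 18 deliver 1→2: 2={foll,t=2,log=-}
step 19 deliver 2→1: —
step 20 deliver 1→0: —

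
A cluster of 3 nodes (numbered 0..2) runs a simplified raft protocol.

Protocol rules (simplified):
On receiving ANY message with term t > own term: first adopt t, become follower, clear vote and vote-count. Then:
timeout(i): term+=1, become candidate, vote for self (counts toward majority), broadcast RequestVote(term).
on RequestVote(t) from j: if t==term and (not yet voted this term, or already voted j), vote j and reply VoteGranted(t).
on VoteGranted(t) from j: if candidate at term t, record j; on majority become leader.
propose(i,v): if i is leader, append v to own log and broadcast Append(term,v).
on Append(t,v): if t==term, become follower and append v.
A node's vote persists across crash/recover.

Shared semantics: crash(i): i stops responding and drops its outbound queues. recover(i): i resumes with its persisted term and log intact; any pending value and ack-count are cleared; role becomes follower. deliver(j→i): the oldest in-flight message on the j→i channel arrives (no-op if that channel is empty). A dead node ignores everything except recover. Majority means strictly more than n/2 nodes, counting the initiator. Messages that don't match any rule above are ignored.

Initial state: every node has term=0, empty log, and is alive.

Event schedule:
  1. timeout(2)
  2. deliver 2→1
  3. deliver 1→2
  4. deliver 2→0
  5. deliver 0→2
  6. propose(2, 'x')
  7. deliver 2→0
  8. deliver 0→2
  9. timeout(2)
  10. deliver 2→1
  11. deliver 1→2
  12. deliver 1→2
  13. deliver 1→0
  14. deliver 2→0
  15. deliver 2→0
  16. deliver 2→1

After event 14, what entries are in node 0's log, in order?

[1] timeout(2) → N2(cand t1 [-])
[2] deliver 2→1 → N1(foll t1 [-])
[3] deliver 1→2 → N2(lead t1 [-])
[4] deliver 2→0 → N0(foll t1 [-])
[5] deliver 0→2 → ∅
[6] propose(2,'x') → N2(lead t1 [x])
[7] deliver 2→0 → N0(foll t1 [x])
[8] deliver 0→2 → ∅
[9] timeout(2) → N2(cand t2 [x])
[10] deliver 2→1 → N1(foll t1 [x])
[11] deliver 1→2 → ∅
[12] deliver 1→2 → ∅
[13] deliver 1→0 → ∅
[14] deliver 2→0 → N0(foll t2 [x])

x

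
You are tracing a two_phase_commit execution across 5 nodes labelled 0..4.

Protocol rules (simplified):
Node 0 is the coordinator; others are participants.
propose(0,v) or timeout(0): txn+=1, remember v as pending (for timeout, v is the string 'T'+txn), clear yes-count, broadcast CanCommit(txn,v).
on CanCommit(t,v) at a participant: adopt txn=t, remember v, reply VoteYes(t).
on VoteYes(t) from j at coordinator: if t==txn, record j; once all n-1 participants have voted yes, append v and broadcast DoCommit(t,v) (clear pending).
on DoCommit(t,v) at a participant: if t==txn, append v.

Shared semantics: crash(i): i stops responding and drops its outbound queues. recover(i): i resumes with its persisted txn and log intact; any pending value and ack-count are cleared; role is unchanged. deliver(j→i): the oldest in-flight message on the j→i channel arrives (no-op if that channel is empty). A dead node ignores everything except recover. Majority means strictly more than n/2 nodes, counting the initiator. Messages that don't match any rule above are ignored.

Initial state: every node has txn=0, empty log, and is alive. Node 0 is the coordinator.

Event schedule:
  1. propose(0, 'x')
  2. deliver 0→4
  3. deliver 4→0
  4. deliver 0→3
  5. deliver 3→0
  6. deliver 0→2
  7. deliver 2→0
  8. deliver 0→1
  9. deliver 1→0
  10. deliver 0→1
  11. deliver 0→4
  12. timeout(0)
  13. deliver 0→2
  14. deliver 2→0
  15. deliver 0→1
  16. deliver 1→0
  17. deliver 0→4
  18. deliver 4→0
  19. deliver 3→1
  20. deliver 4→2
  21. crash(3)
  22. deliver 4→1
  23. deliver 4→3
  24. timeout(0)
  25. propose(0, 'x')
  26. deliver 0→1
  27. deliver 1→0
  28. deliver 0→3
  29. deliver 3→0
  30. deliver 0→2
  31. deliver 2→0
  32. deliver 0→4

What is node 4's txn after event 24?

2

step 1 propose(0,'x'): 0={coor,t=1,log=-}
step 2 deliver 0→4: 4={part,t=1,log=-}
step 3 deliver 4→0: —
step 4 deliver 0→3: 3={part,t=1,log=-}
step 5 deliver 3→0: —
step 6 deliver 0→2: 2={part,t=1,log=-}
step 7 deliver 2→0: —
step 8 deliver 0→1: 1={part,t=1,log=-}
step 9 deliver 1→0: 0={coor,t=1,log=x}
step 10 deliver 0→1: 1={part,t=1,log=x}
step 11 deliver 0→4: 4={part,t=1,log=x}
step 12 timeout(0): 0={coor,t=2,log=x}
step 13 deliver 0→2: 2={part,t=1,log=x}
step 14 deliver 2→0: —
step 15 deliver 0→1: 1={part,t=2,log=x}
step 16 deliver 1→0: —
step 17 deliver 0→4: 4={part,t=2,log=x}
step 18 deliver 4→0: —
step 19 deliver 3→1: —
step 20 deliver 4→2: —
step 21 crash(3): 3={✗part,t=1,log=-}
step 22 deliver 4→1: —
step 23 deliver 4→3: —
step 24 timeout(0): 0={coor,t=3,log=x}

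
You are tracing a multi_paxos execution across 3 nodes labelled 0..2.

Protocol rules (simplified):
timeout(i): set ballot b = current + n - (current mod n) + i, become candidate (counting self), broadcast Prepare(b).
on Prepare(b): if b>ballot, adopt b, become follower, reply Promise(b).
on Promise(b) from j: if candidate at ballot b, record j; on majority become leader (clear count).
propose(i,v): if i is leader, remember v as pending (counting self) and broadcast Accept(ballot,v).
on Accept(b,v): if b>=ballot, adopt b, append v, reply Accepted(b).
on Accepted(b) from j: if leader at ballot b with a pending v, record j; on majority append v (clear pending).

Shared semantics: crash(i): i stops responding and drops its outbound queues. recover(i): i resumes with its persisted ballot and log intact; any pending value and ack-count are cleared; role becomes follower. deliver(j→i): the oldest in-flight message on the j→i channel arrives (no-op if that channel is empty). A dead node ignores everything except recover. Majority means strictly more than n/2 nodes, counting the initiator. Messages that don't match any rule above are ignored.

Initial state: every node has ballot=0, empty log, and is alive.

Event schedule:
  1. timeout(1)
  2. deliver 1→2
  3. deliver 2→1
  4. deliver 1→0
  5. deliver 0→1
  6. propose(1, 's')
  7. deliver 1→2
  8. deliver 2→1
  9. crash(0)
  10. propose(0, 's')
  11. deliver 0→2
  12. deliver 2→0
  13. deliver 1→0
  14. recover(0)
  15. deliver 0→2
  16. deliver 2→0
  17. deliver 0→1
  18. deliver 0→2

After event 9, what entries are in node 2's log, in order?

s

[1] timeout(1) → N1(cand b4 [-])
[2] deliver 1→2 → N2(foll b4 [-])
[3] deliver 2→1 → N1(lead b4 [-])
[4] deliver 1→0 → N0(foll b4 [-])
[5] deliver 0→1 → ∅
[6] propose(1,'s') → ∅
[7] deliver 1→2 → N2(foll b4 [s])
[8] deliver 2→1 → N1(lead b4 [s])
[9] crash(0) → N0(✗foll b4 [-])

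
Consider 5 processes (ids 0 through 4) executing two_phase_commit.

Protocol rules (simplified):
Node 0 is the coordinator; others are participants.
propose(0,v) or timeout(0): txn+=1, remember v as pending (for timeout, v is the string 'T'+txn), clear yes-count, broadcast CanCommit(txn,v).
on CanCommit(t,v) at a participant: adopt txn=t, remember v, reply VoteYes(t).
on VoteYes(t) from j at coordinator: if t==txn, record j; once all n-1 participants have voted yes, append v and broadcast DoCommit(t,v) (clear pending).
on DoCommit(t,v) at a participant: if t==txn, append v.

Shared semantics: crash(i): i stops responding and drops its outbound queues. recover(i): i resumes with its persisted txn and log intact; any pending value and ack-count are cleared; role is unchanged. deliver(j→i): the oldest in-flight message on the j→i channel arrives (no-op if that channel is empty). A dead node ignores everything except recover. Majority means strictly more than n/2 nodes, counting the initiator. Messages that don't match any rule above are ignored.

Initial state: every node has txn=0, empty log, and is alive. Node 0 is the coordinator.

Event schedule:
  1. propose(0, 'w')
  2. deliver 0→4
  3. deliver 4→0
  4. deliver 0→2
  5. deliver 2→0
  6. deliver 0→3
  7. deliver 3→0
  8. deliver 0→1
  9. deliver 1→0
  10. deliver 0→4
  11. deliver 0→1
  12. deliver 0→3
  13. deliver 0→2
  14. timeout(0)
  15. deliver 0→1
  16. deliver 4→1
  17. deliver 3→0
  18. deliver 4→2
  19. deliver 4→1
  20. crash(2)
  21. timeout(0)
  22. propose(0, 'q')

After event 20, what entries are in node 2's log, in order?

w

[1] propose(0,'w') → N0(coor t1 [-])
[2] deliver 0→4 → N4(part t1 [-])
[3] deliver 4→0 → ∅
[4] deliver 0→2 → N2(part t1 [-])
[5] deliver 2→0 → ∅
[6] deliver 0→3 → N3(part t1 [-])
[7] deliver 3→0 → ∅
[8] deliver 0→1 → N1(part t1 [-])
[9] deliver 1→0 → N0(coor t1 [w])
[10] deliver 0→4 → N4(part t1 [w])
[11] deliver 0→1 → N1(part t1 [w])
[12] deliver 0→3 → N3(part t1 [w])
[13] deliver 0→2 → N2(part t1 [w])
[14] timeout(0) → N0(coor t2 [w])
[15] deliver 0→1 → N1(part t2 [w])
[16] deliver 4→1 → ∅
[17] deliver 3→0 → ∅
[18] deliver 4→2 → ∅
[19] deliver 4→1 → ∅
[20] crash(2) → N2(✗part t1 [w])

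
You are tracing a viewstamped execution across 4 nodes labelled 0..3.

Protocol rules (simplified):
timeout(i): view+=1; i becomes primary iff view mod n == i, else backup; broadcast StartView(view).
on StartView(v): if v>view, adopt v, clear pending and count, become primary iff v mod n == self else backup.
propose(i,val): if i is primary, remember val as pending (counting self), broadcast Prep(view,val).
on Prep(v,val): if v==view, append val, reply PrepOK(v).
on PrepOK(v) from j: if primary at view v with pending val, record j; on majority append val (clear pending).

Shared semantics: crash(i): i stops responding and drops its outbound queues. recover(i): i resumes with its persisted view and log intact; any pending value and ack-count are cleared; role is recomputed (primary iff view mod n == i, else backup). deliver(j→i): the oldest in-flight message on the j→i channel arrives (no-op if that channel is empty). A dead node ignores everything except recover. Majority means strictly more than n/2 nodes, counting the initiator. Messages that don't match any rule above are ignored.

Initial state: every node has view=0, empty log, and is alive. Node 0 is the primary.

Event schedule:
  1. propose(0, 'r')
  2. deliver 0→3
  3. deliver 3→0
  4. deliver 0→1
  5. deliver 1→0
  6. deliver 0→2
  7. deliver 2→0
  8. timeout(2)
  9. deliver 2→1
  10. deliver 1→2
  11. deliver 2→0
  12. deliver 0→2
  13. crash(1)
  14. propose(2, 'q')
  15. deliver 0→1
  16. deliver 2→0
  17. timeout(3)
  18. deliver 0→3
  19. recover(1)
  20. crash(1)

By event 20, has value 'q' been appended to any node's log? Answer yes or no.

after 1 — propose(0,'r'): ·
after 2 — deliver 0→3: n3:back/v0/[r]
after 3 — deliver 3→0: ·
after 4 — deliver 0→1: n1:back/v0/[r]
after 5 — deliver 1→0: n0:prim/v0/[r]
after 6 — deliver 0→2: n2:back/v0/[r]
after 7 — deliver 2→0: ·
after 8 — timeout(2): n2:back/v1/[r]
after 9 — deliver 2→1: n1:prim/v1/[r]
after 10 — deliver 1→2: ·
after 11 — deliver 2→0: n0:back/v1/[r]
after 12 — deliver 0→2: ·
after 13 — crash(1): n1:✗prim/v1/[r]
after 14 — propose(2,'q'): ·
after 15 — deliver 0→1: ·
after 16 — deliver 2→0: ·
after 17 — timeout(3): n3:back/v1/[r]
after 18 — deliver 0→3: ·
after 19 — recover(1): n1:prim/v1/[r]
after 20 — crash(1): n1:✗prim/v1/[r]

no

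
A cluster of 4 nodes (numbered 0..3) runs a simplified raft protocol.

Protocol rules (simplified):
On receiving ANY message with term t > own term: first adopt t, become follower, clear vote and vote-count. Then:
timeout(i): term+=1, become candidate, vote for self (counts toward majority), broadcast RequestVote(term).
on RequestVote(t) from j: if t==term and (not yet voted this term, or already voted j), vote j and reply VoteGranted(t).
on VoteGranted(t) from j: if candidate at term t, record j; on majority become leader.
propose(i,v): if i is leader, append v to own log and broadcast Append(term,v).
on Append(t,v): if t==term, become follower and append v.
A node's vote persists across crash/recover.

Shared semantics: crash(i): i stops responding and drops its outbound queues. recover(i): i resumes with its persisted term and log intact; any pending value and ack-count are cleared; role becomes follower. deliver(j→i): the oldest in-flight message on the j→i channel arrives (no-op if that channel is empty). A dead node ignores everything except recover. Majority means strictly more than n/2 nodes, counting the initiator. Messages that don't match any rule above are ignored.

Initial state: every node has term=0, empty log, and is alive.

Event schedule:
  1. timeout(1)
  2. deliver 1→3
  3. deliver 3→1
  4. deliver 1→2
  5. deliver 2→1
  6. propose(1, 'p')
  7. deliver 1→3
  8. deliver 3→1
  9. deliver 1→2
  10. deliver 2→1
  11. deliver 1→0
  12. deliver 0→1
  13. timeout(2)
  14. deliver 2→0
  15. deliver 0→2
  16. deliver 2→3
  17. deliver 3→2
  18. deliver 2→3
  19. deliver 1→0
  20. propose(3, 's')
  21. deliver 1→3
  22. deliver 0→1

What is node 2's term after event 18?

[1] timeout(1) → N1(cand t1 [-])
[2] deliver 1→3 → N3(foll t1 [-])
[3] deliver 3→1 → ∅
[4] deliver 1→2 → N2(foll t1 [-])
[5] deliver 2→1 → N1(lead t1 [-])
[6] propose(1,'p') → N1(lead t1 [p])
[7] deliver 1→3 → N3(foll t1 [p])
[8] deliver 3→1 → ∅
[9] deliver 1→2 → N2(foll t1 [p])
[10] deliver 2→1 → ∅
[11] deliver 1→0 → N0(foll t1 [-])
[12] deliver 0→1 → ∅
[13] timeout(2) → N2(cand t2 [p])
[14] deliver 2→0 → N0(foll t2 [-])
[15] deliver 0→2 → ∅
[16] deliver 2→3 → N3(foll t2 [p])
[17] deliver 3→2 → N2(lead t2 [p])
[18] deliver 2→3 → ∅

2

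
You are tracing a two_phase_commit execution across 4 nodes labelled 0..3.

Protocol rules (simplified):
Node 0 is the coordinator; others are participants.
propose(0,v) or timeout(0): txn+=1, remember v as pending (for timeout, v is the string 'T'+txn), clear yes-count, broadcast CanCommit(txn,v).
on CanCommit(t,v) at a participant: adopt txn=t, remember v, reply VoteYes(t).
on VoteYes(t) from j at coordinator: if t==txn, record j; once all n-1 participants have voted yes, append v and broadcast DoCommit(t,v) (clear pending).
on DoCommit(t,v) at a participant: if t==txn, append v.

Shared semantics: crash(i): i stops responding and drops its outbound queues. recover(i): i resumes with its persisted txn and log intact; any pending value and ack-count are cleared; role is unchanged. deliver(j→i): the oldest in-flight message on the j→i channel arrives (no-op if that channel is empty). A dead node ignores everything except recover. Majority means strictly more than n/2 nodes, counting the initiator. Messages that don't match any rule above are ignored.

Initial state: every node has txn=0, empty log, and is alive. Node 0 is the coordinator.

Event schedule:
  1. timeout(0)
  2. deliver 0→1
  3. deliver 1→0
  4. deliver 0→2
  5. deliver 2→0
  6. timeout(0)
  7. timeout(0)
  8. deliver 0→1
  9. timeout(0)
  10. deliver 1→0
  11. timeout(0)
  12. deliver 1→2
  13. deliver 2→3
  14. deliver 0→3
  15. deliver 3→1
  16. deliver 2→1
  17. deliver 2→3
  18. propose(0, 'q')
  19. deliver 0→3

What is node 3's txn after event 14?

step 1 timeout(0): 0={coor,t=1,log=-}
step 2 deliver 0→1: 1={part,t=1,log=-}
step 3 deliver 1→0: —
step 4 deliver 0→2: 2={part,t=1,log=-}
step 5 deliver 2→0: —
step 6 timeout(0): 0={coor,t=2,log=-}
step 7 timeout(0): 0={coor,t=3,log=-}
step 8 deliver 0→1: 1={part,t=2,log=-}
step 9 timeout(0): 0={coor,t=4,log=-}
step 10 deliver 1→0: —
step 11 timeout(0): 0={coor,t=5,log=-}
step 12 deliver 1→2: —
step 13 deliver 2→3: —
step 14 deliver 0→3: 3={part,t=1,log=-}

1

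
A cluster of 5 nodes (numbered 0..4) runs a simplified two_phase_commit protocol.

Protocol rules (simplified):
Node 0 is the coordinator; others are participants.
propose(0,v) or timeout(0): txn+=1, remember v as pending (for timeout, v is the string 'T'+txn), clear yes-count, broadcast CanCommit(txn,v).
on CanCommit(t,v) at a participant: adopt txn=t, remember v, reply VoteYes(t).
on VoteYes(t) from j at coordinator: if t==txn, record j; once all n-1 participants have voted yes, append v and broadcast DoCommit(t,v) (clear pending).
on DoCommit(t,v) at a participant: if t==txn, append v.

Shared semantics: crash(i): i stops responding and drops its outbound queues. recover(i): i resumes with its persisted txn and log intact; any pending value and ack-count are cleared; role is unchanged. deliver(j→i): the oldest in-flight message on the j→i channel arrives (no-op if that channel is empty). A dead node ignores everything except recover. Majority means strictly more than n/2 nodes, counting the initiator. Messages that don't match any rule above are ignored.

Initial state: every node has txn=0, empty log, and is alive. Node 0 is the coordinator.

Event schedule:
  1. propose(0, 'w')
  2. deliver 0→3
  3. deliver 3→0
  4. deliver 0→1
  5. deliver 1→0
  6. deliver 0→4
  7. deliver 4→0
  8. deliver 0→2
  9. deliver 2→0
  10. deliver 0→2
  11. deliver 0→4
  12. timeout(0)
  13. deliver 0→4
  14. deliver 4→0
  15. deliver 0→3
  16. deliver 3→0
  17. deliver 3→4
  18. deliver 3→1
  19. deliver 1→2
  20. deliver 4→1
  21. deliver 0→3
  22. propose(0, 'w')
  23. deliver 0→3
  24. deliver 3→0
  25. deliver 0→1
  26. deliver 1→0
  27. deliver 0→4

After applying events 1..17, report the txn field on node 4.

2

step 1 propose(0,'w'): 0={coor,t=1,log=-}
step 2 deliver 0→3: 3={part,t=1,log=-}
step 3 deliver 3→0: —
step 4 deliver 0→1: 1={part,t=1,log=-}
step 5 deliver 1→0: —
step 6 deliver 0→4: 4={part,t=1,log=-}
step 7 deliver 4→0: —
step 8 deliver 0→2: 2={part,t=1,log=-}
step 9 deliver 2→0: 0={coor,t=1,log=w}
step 10 deliver 0→2: 2={part,t=1,log=w}
step 11 deliver 0→4: 4={part,t=1,log=w}
step 12 timeout(0): 0={coor,t=2,log=w}
step 13 deliver 0→4: 4={part,t=2,log=w}
step 14 deliver 4→0: —
step 15 deliver 0→3: 3={part,t=1,log=w}
step 16 deliver 3→0: —
step 17 deliver 3→4: —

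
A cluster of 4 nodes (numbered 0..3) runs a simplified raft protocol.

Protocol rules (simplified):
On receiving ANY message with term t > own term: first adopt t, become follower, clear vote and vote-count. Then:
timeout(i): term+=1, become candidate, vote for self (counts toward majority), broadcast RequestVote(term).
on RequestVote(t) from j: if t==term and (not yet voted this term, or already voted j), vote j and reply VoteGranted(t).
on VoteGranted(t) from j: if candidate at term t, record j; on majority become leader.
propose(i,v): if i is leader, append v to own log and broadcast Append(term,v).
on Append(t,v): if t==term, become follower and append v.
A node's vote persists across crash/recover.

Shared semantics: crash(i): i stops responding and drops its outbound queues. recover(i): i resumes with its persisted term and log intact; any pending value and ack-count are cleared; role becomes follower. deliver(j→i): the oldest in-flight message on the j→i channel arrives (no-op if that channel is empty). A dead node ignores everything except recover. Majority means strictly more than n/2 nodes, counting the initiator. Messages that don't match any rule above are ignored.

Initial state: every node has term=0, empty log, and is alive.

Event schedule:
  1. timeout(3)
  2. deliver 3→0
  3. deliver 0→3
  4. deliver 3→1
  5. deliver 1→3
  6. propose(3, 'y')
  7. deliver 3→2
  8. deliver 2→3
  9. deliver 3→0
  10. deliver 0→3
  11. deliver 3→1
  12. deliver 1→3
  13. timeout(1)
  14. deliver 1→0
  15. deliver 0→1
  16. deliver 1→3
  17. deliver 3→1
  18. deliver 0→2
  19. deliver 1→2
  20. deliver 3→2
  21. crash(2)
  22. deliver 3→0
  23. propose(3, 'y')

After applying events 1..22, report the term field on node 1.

2

step 1 timeout(3): 3={cand,t=1,log=-}
step 2 deliver 3→0: 0={foll,t=1,log=-}
step 3 deliver 0→3: —
step 4 deliver 3→1: 1={foll,t=1,log=-}
step 5 deliver 1→3: 3={lead,t=1,log=-}
step 6 propose(3,'y'): 3={lead,t=1,log=y}
step 7 deliver 3→2: 2={foll,t=1,log=-}
step 8 deliver 2→3: —
step 9 deliver 3→0: 0={foll,t=1,log=y}
step 10 deliver 0→3: —
step 11 deliver 3→1: 1={foll,t=1,log=y}
step 12 deliver 1→3: —
step 13 timeout(1): 1={cand,t=2,log=y}
step 14 deliver 1→0: 0={foll,t=2,log=y}
step 15 deliver 0→1: —
step 16 deliver 1→3: 3={foll,t=2,log=y}
step 17 deliver 3→1: 1={lead,t=2,log=y}
step 18 deliver 0→2: —
step 19 deliver 1→2: 2={foll,t=2,log=-}
step 20 deliver 3→2: —
step 21 crash(2): 2={✗foll,t=2,log=-}
step 22 deliver 3→0: —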